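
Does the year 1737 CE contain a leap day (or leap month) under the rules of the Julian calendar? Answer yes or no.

1737 mod 4 = 1, so it is a common year in the Julian calendar.

no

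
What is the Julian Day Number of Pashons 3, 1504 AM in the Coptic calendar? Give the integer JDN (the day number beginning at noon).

In the Gregorian calendar the same day is 9 May 1788.
JDN 2299161 is 15 October 1582 CE (Gregorian); the target day is +75082 days from there, so JDN = 2374243.

2374243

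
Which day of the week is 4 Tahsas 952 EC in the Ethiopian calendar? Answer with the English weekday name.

Thursday

In the proleptic Gregorian calendar this is 6 December 959 (JDN 2071667).
Since JDN mod 7 = 3 (0 = Monday), the day is Thursday.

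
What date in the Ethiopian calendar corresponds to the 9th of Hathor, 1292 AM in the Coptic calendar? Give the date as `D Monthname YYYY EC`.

The source date corresponds to 16 November 1575 in the proleptic Gregorian calendar (JDN 2296636).
That day falls on 9 Hidar 1568 EC in the Ethiopian calendar.

9 Hidar 1568 EC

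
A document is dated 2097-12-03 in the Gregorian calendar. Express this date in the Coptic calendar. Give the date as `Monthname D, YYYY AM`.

Julian Day Number of the source date = 2487311.
Converting JDN 2487311 to the Coptic calendar gives 24 Hathor 1814 AM.

Hathor 24, 1814 AM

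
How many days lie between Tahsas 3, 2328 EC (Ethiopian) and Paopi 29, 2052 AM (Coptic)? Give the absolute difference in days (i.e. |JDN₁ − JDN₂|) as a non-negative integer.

34

JDN of the first date = 2574250.
JDN of the second date = 2574216.
|2574216 − 2574250| = 34.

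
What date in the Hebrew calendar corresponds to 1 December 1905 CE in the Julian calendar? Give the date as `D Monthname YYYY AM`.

Both dates share Julian Day Number 2417194; in the Hebrew calendar that is 16 Kislev 5666 AM.

16 Kislev 5666 AM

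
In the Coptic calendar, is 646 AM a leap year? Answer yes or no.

no

646 mod 4 = 2; in the Coptic calendar a year is leap when year mod 4 = 3, so it is a common year.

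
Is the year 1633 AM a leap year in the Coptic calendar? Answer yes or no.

1633 mod 4 = 1; in the Coptic calendar a year is leap when year mod 4 = 3, so it is a common year.

no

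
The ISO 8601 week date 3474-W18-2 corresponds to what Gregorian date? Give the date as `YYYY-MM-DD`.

ISO week 1 of 3474 is the week containing the first Thursday of 3474.
Week 18, day 2 (Tuesday) lands on 3474-04-28.

3474-04-28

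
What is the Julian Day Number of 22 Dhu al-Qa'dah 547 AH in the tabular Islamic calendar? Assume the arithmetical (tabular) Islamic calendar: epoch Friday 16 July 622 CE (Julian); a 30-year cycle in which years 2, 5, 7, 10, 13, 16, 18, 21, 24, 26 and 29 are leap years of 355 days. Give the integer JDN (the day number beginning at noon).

2142240

In the proleptic Gregorian calendar the same day is 25 February 1153.
JDN 2299161 is 15 October 1582 CE (Gregorian); the target day is −156921 days from there, so JDN = 2142240.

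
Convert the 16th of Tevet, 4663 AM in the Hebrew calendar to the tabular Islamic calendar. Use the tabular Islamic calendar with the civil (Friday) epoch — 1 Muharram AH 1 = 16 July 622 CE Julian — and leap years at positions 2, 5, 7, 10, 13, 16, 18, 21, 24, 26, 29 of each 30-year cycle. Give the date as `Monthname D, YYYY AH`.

Muharram 14, 290 AH

Both dates share Julian Day Number 2050865; in the tabular Islamic calendar that is 14 Muharram 290 AH.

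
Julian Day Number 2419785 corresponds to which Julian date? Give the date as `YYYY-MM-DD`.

JDN 2419785 is 17 January 1913 in the Gregorian calendar.
In the Julian calendar that day is 1913-01-04.

1913-01-04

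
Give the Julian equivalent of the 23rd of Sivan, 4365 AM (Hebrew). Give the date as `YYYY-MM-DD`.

Julian Day Number of the source date = 1942201.
Converting JDN 1942201 to the Julian calendar gives 16 June 605 CE.

0605-06-16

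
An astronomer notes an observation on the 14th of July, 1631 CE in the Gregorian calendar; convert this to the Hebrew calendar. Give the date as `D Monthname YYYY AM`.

Both dates share Julian Day Number 2316965; in the Hebrew calendar that is 14 Tammuz 5391 AM.

14 Tammuz 5391 AM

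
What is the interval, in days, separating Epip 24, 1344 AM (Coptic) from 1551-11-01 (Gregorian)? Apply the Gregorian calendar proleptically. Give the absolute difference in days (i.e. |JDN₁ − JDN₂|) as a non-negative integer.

JDN of the first date = 2315884.
JDN of the second date = 2287855.
|2287855 − 2315884| = 28029.

28029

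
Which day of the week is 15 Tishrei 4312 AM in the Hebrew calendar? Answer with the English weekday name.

Saturday

In the proleptic Gregorian calendar this is 2 October 551 (JDN 1922583).
1922583 ≡ 5 (mod 7); counting from Monday = 0 gives Saturday.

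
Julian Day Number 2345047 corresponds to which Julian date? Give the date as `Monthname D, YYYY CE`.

May 22, 1708 CE

The Gregorian equivalent of JDN 2345047 is 2 June 1708.
In the Julian calendar that day is May 22, 1708 CE.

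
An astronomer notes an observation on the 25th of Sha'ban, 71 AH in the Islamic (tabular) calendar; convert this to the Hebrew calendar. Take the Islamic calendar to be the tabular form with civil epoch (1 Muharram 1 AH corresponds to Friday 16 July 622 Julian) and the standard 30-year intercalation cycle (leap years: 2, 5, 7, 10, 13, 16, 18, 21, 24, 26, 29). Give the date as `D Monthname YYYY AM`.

26 Shevat 4451 AM

Both dates share Julian Day Number 1973477; in the Hebrew calendar that is 26 Shevat 4451 AM.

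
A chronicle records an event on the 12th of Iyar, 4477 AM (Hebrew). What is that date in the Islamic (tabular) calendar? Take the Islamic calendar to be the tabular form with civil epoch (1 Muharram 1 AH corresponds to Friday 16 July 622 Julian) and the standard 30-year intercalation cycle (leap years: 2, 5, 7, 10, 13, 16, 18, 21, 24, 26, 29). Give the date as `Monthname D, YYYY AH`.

Both dates share Julian Day Number 1983060; in the tabular Islamic calendar that is 11 Ramadan 98 AH.

Ramadan 11, 98 AH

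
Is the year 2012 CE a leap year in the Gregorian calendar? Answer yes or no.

yes

2012 is divisible by 4 and not by 100, so it is a leap year.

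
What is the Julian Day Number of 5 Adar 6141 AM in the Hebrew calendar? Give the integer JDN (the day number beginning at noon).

In the Gregorian calendar the same day is 3 March 2381.
JDN 2299161 is 15 October 1582 CE (Gregorian); the target day is +291603 days from there, so JDN = 2590764.

2590764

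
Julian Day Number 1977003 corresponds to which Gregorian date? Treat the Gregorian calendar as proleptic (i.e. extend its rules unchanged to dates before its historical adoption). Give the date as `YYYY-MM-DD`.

0700-10-01

Counting from JDN 2299161 = 15 Oct 1582 gives an offset of -322158 days.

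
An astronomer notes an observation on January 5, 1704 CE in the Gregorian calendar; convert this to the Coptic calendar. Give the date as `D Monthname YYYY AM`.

28 Koiak 1420 AM

Julian Day Number of the source date = 2343437.
Converting JDN 2343437 to the Coptic calendar gives 28 Koiak 1420 AM.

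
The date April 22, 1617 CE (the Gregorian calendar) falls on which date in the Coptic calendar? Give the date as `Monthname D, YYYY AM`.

Julian Day Number of the source date = 2311769.
Converting JDN 2311769 to the Coptic calendar gives 17 Parmouti 1333 AM.

Parmouti 17, 1333 AM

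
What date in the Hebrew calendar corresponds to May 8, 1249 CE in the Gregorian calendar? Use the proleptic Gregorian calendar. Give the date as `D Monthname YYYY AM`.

17 Iyar 5009 AM

Julian Day Number of the source date = 2177376.
Converting JDN 2177376 to the Hebrew calendar gives 17 Iyar 5009 AM.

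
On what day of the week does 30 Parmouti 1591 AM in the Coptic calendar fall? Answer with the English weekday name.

This is JDN 2406016 (7 May 1875 Gregorian).
2406016 ≡ 4 (mod 7); counting from Monday = 0 gives Friday.

Friday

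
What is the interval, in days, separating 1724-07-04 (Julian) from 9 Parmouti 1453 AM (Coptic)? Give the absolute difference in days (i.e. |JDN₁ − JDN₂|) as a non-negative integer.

JDN of the first date = 2350934.
JDN of the second date = 2355591.
|2355591 − 2350934| = 4657.

4657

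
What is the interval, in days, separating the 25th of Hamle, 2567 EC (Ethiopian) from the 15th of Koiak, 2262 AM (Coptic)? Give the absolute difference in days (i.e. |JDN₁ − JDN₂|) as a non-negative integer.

JDN of the first date = 2661776.
JDN of the second date = 2650964.
|2650964 − 2661776| = 10812.

10812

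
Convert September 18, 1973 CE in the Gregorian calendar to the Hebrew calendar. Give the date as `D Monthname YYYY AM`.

21 Elul 5733 AM

Julian Day Number of the source date = 2441944.
Converting JDN 2441944 to the Hebrew calendar gives 21 Elul 5733 AM.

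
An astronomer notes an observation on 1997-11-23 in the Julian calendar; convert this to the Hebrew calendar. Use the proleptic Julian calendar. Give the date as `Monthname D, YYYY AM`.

Both dates share Julian Day Number 2450789; in the Hebrew calendar that is 7 Kislev 5758 AM.

Kislev 7, 5758 AM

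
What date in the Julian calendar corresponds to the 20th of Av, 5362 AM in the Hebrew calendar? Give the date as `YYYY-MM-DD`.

1602-07-28

Julian Day Number of the source date = 2306397.
Converting JDN 2306397 to the Julian calendar gives 28 July 1602 CE.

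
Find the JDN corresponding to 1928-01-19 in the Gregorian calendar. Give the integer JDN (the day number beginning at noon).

2425265

JDN 2400001 is 17 November 1858 CE (Gregorian), MJD 0; the target day is +25264 days from there, so JDN = 2425265.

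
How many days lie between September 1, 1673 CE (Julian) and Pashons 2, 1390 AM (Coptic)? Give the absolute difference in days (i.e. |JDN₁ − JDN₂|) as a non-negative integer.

JDN of the first date = 2332365.
JDN of the second date = 2332603.
|2332603 − 2332365| = 238.

238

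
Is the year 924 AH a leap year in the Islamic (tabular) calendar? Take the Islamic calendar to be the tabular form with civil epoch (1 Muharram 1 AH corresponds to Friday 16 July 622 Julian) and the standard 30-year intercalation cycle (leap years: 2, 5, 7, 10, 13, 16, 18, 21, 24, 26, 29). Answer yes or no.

Year 924 AH is year 24 of its 30-year cycle; leap positions are 2, 5, 7, 10, 13, 16, 18, 21, 24, 26, 29, so it is a leap year (355 days).

yes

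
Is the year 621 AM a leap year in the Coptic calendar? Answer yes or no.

621 mod 4 = 1; in the Coptic calendar a year is leap when year mod 4 = 3, so it is a common year.

no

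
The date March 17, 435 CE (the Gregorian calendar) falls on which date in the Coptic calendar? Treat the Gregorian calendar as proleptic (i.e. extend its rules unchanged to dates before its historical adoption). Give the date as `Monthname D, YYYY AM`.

Julian Day Number of the source date = 1880016.
Converting JDN 1880016 to the Coptic calendar gives 20 Paremhat 151 AM.

Paremhat 20, 151 AM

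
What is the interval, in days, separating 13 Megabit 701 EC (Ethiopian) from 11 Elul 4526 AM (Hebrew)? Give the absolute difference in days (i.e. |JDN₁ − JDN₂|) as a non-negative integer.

JDN of the first date = 1980088.
JDN of the second date = 2001072.
|2001072 − 1980088| = 20984.

20984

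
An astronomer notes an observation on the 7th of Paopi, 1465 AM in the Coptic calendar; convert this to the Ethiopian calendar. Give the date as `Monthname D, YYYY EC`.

The source date corresponds to 15 October 1748 in the Gregorian calendar (JDN 2359792).
That day falls on 7 Tikimt 1741 EC in the Ethiopian calendar.

Tikimt 7, 1741 EC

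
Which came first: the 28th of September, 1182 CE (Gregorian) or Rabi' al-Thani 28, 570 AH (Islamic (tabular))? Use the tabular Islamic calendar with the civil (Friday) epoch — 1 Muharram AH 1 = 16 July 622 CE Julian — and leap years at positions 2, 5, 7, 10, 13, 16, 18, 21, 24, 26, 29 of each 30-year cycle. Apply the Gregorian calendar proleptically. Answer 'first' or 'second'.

The two dates have Julian Day Numbers 2153047 and 2150191 respectively.
Since 2150191 < 2153047, the second date comes first.

second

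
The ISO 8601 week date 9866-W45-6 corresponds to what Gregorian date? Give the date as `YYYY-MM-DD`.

9866-11-10

ISO week 1 of 9866 is the week containing the first Thursday of 9866.
Week 45, day 6 (Saturday) lands on 9866-11-10.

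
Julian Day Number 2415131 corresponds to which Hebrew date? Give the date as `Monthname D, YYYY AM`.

Nisan 22, 5660 AM

JDN 2415131 is 21 April 1900 in the Gregorian calendar.
In the Hebrew calendar that day is Nisan 22, 5660 AM.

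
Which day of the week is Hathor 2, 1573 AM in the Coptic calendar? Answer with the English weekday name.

In the Gregorian calendar this is 10 November 1856 (JDN 2399264).
Since JDN mod 7 = 0 (0 = Monday), the day is Monday.

Monday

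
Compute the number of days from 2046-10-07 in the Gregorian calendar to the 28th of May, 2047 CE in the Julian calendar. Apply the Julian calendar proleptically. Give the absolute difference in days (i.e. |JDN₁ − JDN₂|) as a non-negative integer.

JDN of the first date = 2468626.
JDN of the second date = 2468872.
|2468872 − 2468626| = 246.

246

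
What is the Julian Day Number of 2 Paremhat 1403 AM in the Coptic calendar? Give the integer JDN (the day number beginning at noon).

In the Gregorian calendar the same day is 8 March 1687.
JDN 2400001 is 17 November 1858 CE (Gregorian), MJD 0; the target day is −62710 days from there, so JDN = 2337291.

2337291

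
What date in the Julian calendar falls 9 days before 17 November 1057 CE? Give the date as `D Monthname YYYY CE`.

8 November 1057 CE

The starting date is JDN 2107448; 2107448 − 9 = 2107439.
JDN 2107439 corresponds to 8 November 1057 CE.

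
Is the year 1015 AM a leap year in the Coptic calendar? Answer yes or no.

1015 mod 4 = 3; in the Coptic calendar a year is leap when year mod 4 = 3, so it is a leap year.

yes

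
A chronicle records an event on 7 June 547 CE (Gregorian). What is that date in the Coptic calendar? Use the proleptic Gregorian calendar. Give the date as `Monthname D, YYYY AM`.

Paoni 11, 263 AM

Both dates share Julian Day Number 1921005; in the Coptic calendar that is 11 Paoni 263 AM.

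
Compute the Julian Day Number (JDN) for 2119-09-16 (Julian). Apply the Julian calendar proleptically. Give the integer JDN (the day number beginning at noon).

2495281

Equivalently 30 September 2119 (Gregorian).
JDN 2400001 is 17 November 1858 CE (Gregorian), MJD 0; the target day is +95280 days from there, so JDN = 2495281.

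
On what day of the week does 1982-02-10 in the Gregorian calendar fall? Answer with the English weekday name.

Wednesday

2445011 ≡ 2 (mod 7); counting from Monday = 0 gives Wednesday.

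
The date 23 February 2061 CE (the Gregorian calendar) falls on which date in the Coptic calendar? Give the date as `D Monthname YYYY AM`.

Both dates share Julian Day Number 2473879; in the Coptic calendar that is 16 Meshir 1777 AM.

16 Meshir 1777 AM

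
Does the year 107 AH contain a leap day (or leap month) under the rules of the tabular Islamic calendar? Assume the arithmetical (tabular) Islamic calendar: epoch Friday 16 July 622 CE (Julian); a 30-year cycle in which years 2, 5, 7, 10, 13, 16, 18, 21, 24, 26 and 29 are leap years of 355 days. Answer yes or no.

no

Year 107 AH is year 17 of its 30-year cycle; leap positions are 2, 5, 7, 10, 13, 16, 18, 21, 24, 26, 29, so it is a common year (354 days).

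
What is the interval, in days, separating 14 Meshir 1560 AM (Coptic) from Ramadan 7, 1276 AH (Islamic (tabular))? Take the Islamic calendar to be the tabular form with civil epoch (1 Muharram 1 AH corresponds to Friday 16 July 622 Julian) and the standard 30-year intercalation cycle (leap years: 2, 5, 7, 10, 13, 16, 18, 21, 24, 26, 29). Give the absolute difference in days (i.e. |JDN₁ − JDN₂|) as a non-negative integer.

JDN of the first date = 2394618.
JDN of the second date = 2400499.
|2400499 − 2394618| = 5881.

5881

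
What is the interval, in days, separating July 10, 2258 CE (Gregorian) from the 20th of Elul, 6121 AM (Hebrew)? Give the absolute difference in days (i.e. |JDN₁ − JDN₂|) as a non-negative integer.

37694

First date → JDN 2545968; second date → JDN 2583662.
The interval is |2545968 − 2583662| = 37694 days.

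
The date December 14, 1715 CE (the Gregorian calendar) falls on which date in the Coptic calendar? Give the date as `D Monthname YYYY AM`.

Both dates share Julian Day Number 2347798; in the Coptic calendar that is 6 Koiak 1432 AM.

6 Koiak 1432 AM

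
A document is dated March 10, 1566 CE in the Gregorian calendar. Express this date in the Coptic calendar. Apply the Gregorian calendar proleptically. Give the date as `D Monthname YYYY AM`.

Both dates share Julian Day Number 2293098; in the Coptic calendar that is 4 Paremhat 1282 AM.

4 Paremhat 1282 AM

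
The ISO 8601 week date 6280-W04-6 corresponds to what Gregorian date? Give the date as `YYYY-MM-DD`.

ISO week 1 of 6280 is the week containing the first Thursday of 6280.
Week 4, day 6 (Saturday) lands on 6280-01-24.

6280-01-24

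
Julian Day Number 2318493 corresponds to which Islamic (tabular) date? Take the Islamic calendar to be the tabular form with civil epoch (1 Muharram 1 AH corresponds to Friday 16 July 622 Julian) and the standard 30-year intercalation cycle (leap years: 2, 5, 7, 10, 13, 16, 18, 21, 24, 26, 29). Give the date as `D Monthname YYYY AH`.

6 Rabi' al-Thani 1045 AH

The Gregorian equivalent of JDN 2318493 is 19 September 1635.
In the tabular Islamic calendar that day is 6 Rabi' al-Thani 1045 AH.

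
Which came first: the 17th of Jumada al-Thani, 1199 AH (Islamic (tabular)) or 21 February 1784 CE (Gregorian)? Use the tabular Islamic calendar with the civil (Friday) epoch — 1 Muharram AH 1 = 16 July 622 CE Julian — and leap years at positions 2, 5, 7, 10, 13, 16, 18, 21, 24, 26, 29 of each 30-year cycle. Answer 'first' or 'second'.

Converting both to JDN: 2373135 vs 2372704; the smaller is the second.

second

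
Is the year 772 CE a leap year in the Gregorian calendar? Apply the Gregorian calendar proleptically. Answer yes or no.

772 is divisible by 4 and not by 100, so it is a leap year.

yes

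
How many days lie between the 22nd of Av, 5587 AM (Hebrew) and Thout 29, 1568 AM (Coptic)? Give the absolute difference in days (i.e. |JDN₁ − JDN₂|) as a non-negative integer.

First date → JDN 2388584; second date → JDN 2397405.
The interval is |2388584 − 2397405| = 8821 days.

8821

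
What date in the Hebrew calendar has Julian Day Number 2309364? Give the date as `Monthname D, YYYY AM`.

Tishrei 4, 5371 AM

JDN 2309364 is 21 September 1610 in the Gregorian calendar.
In the Hebrew calendar that day is Tishrei 4, 5371 AM.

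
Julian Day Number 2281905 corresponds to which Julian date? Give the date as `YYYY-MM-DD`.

1535-07-08

The proleptic Gregorian equivalent of JDN 2281905 is 18 July 1535.
In the Julian calendar that day is 1535-07-08.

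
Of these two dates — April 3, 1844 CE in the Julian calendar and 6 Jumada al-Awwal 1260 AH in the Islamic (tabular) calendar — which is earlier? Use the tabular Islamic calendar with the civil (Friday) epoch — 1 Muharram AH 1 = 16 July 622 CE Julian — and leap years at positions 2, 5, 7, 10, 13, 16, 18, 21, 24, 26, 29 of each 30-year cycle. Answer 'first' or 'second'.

First date → JDN 2394672; second date → JDN 2394711.
JDN 2394672 < JDN 2394711, so the first date is earlier.

first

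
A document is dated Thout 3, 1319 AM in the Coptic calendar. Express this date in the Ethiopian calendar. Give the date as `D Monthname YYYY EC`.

Both dates share Julian Day Number 2306431; in the Ethiopian calendar that is 3 Meskerem 1595 EC.

3 Meskerem 1595 EC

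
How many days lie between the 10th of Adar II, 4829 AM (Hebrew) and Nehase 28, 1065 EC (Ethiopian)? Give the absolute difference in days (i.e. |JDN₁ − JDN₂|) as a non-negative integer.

First date → JDN 2111575; second date → JDN 2113204.
The interval is |2111575 − 2113204| = 1629 days.

1629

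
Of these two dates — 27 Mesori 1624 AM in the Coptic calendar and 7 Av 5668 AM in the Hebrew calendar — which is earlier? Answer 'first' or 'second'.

Converting both to JDN: 2418187 vs 2418158; the smaller is the second.

second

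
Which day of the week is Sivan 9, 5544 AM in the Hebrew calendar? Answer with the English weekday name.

Equivalently 29 May 1784 Gregorian, JDN 2372802.
Since JDN mod 7 = 5 (0 = Monday), the day is Saturday.

Saturday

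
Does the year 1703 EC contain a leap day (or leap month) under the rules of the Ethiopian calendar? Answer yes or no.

1703 mod 4 = 3; in the Ethiopian calendar a year is leap when year mod 4 = 3, so it is a leap year.

yes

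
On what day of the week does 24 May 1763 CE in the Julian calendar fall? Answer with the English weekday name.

In the Gregorian calendar this is 4 June 1763 (JDN 2365137).
Since JDN mod 7 = 5 (0 = Monday), the day is Saturday.

Saturday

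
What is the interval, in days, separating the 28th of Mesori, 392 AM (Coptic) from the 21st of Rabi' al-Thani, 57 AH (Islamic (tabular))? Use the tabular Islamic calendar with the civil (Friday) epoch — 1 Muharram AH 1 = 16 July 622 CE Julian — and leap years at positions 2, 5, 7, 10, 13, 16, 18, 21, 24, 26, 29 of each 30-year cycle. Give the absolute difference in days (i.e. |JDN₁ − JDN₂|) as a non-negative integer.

194

JDN of the first date = 1968200.
JDN of the second date = 1968394.
|1968394 − 1968200| = 194.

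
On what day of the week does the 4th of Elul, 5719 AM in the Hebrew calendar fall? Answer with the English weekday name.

This is JDN 2436819 (7 September 1959 Gregorian).
2436819 ≡ 0 (mod 7); counting from Monday = 0 gives Monday.

Monday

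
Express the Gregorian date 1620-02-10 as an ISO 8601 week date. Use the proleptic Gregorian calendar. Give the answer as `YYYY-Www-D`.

The weekday is Monday (ISO weekday 1).
That Monday belongs to ISO week 7 of ISO year 1620.

1620-W07-1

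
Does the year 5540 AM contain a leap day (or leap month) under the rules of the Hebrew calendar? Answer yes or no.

yes

Hebrew year 5540 is year 11 of its 19-year Metonic cycle; leap years are at positions 3, 6, 8, 11, 14, 17, 19, so it is a leap year (13 months).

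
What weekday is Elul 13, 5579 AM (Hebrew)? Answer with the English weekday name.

This is JDN 2385681 (3 September 1819 Gregorian).
JDN 2385681 mod 7 = 4, and JDN 0 was a Monday, so this is a Friday.

Friday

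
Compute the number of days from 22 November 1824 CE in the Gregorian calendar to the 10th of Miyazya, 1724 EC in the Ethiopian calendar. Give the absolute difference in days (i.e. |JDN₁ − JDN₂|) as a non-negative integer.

First date → JDN 2387588; second date → JDN 2353766.
The interval is |2387588 − 2353766| = 33822 days.

33822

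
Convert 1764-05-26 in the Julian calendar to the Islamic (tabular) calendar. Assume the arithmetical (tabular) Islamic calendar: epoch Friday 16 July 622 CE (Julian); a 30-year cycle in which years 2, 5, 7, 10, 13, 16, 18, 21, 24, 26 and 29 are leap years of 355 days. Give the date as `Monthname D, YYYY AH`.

Dhu al-Hijjah 6, 1177 AH

The source date corresponds to 6 June 1764 in the Gregorian calendar (JDN 2365505).
That day falls on 6 Dhu al-Hijjah 1177 AH in the tabular Islamic calendar.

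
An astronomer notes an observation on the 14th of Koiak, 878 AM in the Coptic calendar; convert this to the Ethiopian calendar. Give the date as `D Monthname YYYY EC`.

The source date corresponds to 17 December 1161 in the proleptic Gregorian calendar (JDN 2145457).
That day falls on 14 Tahsas 1154 EC in the Ethiopian calendar.

14 Tahsas 1154 EC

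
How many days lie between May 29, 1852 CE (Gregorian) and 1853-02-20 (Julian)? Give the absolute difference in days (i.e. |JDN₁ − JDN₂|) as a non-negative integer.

First date → JDN 2397638; second date → JDN 2397917.
The interval is |2397638 − 2397917| = 279 days.

279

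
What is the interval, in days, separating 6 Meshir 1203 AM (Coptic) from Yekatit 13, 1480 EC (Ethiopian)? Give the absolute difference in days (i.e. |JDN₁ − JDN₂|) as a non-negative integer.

373

First date → JDN 2264215; second date → JDN 2264588.
The interval is |2264215 − 2264588| = 373 days.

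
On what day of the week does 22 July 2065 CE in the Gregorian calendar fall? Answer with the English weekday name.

Since JDN mod 7 = 2 (0 = Monday), the day is Wednesday.

Wednesday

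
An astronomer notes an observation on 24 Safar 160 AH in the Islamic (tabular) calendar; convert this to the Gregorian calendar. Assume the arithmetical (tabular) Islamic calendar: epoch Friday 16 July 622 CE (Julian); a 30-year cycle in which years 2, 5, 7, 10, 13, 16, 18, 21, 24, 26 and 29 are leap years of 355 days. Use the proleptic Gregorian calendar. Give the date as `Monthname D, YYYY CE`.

Both dates share Julian Day Number 2004837; in the Gregorian calendar that is 15 December 776 CE.

December 15, 776 CE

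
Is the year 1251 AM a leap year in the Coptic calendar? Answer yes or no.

1251 mod 4 = 3; in the Coptic calendar a year is leap when year mod 4 = 3, so it is a leap year.

yes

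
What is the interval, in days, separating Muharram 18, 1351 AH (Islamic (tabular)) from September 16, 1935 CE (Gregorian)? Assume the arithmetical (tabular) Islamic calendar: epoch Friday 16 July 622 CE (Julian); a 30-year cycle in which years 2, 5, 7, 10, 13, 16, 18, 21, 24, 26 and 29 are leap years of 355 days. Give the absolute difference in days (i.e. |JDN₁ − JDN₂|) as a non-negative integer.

JDN of the first date = 2426852.
JDN of the second date = 2428062.
|2428062 − 2426852| = 1210.

1210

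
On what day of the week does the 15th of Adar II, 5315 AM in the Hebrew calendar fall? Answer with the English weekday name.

Friday

In the proleptic Gregorian calendar this is 18 March 1555 (JDN 2289088).
2289088 ≡ 4 (mod 7); counting from Monday = 0 gives Friday.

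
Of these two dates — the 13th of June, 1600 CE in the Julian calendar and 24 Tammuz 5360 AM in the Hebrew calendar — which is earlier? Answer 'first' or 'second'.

First date → JDN 2305622; second date → JDN 2305635.
JDN 2305622 < JDN 2305635, so the first date is earlier.

first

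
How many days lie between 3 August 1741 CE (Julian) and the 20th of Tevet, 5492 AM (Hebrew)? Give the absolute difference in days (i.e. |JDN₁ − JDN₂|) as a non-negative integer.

JDN of the first date = 2357173.
JDN of the second date = 2353677.
|2353677 − 2357173| = 3496.

3496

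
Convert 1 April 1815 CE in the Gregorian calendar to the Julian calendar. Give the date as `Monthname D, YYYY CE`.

March 20, 1815 CE

For dates in this range the Gregorian date is 12 days ahead of the Julian.
1 April 1815 Gregorian − 12 days → 20 March 1815 Julian.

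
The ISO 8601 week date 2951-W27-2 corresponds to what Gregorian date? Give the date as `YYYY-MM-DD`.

ISO week 1 of 2951 is the week containing the first Thursday of 2951.
Week 27, day 2 (Tuesday) lands on 2951-07-06.

2951-07-06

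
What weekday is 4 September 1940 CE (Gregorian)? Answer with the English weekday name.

2429877 ≡ 2 (mod 7); counting from Monday = 0 gives Wednesday.

Wednesday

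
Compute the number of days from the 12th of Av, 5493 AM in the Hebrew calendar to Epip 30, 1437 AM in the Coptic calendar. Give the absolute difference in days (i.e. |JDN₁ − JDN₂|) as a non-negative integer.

JDN of the first date = 2354230.
JDN of the second date = 2349858.
|2349858 − 2354230| = 4372.

4372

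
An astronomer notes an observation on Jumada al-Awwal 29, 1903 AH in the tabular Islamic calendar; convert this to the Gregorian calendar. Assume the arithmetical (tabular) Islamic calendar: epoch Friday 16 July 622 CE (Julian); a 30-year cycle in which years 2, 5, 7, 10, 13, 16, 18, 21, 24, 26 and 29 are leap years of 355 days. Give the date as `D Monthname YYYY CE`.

22 April 2468 CE

Both dates share Julian Day Number 2622591; in the Gregorian calendar that is 22 April 2468 CE.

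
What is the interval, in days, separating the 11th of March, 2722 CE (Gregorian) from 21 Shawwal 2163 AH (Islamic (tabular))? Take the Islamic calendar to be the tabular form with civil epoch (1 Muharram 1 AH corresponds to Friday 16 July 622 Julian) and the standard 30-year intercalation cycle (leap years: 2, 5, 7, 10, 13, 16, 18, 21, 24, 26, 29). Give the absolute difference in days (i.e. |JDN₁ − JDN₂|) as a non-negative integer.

452

First date → JDN 2715319; second date → JDN 2714867.
The interval is |2715319 − 2714867| = 452 days.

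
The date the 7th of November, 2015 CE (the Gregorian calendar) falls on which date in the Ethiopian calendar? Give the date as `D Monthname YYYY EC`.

Both dates share Julian Day Number 2457334; in the Ethiopian calendar that is 27 Tikimt 2008 EC.

27 Tikimt 2008 EC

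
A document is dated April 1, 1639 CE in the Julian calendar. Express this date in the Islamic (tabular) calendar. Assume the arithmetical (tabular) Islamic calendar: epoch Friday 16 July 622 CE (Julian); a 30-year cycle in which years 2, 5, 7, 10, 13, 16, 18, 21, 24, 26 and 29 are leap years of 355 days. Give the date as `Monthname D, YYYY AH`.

The source date corresponds to 11 April 1639 in the Gregorian calendar (JDN 2319793).
That day falls on 7 Dhu al-Hijjah 1048 AH in the tabular Islamic calendar.

Dhu al-Hijjah 7, 1048 AH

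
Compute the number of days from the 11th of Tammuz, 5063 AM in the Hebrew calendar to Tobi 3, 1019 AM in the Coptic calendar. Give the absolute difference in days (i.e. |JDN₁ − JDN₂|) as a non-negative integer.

JDN of the first date = 2197155.
JDN of the second date = 2196976.
|2196976 − 2197155| = 179.

179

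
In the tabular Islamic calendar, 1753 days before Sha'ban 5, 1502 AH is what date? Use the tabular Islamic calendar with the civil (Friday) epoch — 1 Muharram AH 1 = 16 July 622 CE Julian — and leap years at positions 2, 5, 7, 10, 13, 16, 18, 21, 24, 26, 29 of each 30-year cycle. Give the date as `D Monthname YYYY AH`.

23 Sha'ban 1497 AH

The starting date is JDN 2480555; 2480555 − 1753 = 2478802.
JDN 2478802 corresponds to 23 Sha'ban 1497 AH.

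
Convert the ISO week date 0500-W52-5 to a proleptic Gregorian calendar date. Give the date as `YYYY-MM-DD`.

0500-12-31

ISO week 1 of 500 is the week containing the first Thursday of 500.
Week 52, day 5 (Friday) lands on 0500-12-31.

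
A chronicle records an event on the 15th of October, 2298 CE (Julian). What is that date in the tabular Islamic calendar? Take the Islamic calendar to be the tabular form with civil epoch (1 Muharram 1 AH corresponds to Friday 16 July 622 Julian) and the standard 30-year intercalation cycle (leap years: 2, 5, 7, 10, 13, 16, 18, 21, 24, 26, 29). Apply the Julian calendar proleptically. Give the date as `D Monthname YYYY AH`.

Julian Day Number of the source date = 2560690.
Converting JDN 2560690 to the tabular Islamic calendar gives 24 Ramadan 1728 AH.

24 Ramadan 1728 AH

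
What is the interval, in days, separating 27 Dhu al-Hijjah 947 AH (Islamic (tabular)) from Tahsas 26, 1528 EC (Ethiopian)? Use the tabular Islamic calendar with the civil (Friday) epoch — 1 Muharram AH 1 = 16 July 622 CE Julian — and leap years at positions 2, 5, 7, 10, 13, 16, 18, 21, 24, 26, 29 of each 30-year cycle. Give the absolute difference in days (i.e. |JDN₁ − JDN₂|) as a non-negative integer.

1949

First date → JDN 2284022; second date → JDN 2282073.
The interval is |2284022 − 2282073| = 1949 days.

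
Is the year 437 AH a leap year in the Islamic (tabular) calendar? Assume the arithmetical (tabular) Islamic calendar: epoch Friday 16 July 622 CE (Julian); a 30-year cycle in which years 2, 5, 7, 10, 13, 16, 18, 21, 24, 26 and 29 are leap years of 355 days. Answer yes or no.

no

Year 437 AH is year 17 of its 30-year cycle; leap positions are 2, 5, 7, 10, 13, 16, 18, 21, 24, 26, 29, so it is a common year (354 days).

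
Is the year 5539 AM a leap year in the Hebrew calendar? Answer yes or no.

Hebrew year 5539 is year 10 of its 19-year Metonic cycle; leap years are at positions 3, 6, 8, 11, 14, 17, 19, so it is a common year (12 months).

no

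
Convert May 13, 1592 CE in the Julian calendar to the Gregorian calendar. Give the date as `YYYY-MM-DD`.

The Julian–Gregorian offset here is 10 days (Julian trailing).
13 May 1592 Julian + 10 days → 23 May 1592 Gregorian.

1592-05-23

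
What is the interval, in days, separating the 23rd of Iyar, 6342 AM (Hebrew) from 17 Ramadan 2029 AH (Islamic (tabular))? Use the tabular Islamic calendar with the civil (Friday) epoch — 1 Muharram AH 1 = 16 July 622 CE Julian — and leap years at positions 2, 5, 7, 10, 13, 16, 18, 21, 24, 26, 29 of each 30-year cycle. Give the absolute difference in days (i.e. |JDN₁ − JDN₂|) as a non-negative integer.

3095

JDN of the first date = 2664253.
JDN of the second date = 2667348.
|2667348 − 2664253| = 3095.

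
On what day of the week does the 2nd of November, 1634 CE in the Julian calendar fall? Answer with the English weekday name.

Sunday

In the Gregorian calendar this is 12 November 1634 (JDN 2318182).
Since JDN mod 7 = 6 (0 = Monday), the day is Sunday.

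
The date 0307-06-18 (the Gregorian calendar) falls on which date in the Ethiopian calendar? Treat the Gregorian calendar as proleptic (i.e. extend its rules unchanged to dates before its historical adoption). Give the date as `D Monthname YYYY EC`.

Julian Day Number of the source date = 1833357.
Converting JDN 1833357 to the Ethiopian calendar gives 23 Sene 299 EC.

23 Sene 299 EC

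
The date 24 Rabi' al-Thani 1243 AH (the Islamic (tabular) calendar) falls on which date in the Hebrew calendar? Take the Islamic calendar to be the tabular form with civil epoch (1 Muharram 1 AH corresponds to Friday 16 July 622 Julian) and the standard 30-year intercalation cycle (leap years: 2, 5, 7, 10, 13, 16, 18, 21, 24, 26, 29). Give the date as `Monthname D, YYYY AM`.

Cheshvan 24, 5588 AM

Both dates share Julian Day Number 2388675; in the Hebrew calendar that is 24 Cheshvan 5588 AM.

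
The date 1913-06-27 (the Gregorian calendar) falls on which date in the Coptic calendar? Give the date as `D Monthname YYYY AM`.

20 Paoni 1629 AM

Both dates share Julian Day Number 2419946; in the Coptic calendar that is 20 Paoni 1629 AM.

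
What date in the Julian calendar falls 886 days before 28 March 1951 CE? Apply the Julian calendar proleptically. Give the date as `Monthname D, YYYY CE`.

October 23, 1948 CE

Counting 886 days back from JDN 2433747 reaches JDN 2432861, which is October 23, 1948 CE.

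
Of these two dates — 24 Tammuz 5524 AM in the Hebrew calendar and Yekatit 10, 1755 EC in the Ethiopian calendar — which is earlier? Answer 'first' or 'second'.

second

Converting both to JDN: 2365553 vs 2365028; the smaller is the second.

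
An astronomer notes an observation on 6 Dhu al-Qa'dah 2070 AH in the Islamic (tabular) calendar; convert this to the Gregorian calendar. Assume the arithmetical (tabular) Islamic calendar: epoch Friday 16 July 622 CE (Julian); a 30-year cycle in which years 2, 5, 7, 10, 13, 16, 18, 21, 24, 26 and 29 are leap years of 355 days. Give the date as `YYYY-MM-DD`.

2630-10-05

Julian Day Number of the source date = 2681925.
Converting JDN 2681925 to the Gregorian calendar gives 5 October 2630 CE.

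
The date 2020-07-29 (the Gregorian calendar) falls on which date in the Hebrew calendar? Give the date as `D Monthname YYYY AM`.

Both dates share Julian Day Number 2459060; in the Hebrew calendar that is 8 Av 5780 AM.

8 Av 5780 AM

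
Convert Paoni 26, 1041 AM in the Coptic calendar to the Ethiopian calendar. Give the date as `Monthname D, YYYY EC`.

The source date corresponds to 28 June 1325 in the proleptic Gregorian calendar (JDN 2205185).
That day falls on 26 Sene 1317 EC in the Ethiopian calendar.

Sene 26, 1317 EC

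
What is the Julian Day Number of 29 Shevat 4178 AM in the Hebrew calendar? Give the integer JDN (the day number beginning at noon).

1873754

Equivalently 23 January 418 (proleptic Gregorian).
JDN 2451545 is 1 January 2000 CE (Gregorian); the target day is −577791 days from there, so JDN = 1873754.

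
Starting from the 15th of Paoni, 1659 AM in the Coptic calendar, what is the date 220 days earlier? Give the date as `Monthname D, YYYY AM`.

Hathor 5, 1659 AM

JDN of the 15th of Paoni, 1659 AM = 2430898.
2430898 − 220 = 2430678.
JDN 2430678 in the Coptic calendar is Hathor 5, 1659 AM.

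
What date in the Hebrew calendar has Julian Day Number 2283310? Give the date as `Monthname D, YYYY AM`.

Iyar 25, 5299 AM

JDN 2283310 is 23 May 1539 in the proleptic Gregorian calendar.
In the Hebrew calendar that day is Iyar 25, 5299 AM.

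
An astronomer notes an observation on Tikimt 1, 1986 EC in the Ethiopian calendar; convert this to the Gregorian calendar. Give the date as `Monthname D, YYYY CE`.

Both dates share Julian Day Number 2449272; in the Gregorian calendar that is 11 October 1993 CE.

October 11, 1993 CE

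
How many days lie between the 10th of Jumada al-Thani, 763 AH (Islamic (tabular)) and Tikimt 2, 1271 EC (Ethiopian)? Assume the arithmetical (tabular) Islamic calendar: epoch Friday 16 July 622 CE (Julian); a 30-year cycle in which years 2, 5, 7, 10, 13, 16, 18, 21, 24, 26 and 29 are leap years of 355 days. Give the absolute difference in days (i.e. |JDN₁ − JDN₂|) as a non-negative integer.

JDN of the first date = 2218624.
JDN of the second date = 2188119.
|2188119 − 2218624| = 30505.

30505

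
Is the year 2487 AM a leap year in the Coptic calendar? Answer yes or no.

2487 mod 4 = 3; in the Coptic calendar a year is leap when year mod 4 = 3, so it is a leap year.

yes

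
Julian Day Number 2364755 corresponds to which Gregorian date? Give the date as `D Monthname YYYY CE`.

JDN 2451545 is 1 Jan 2000; 2364755 is −86790 days from there.

18 May 1762 CE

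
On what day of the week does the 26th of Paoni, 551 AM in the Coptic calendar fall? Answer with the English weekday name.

In the proleptic Gregorian calendar this is 24 June 835 (JDN 2026212).
2026212 ≡ 6 (mod 7); counting from Monday = 0 gives Sunday.

Sunday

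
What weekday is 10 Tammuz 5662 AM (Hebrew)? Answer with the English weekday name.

Tuesday

Equivalently 15 July 1902 Gregorian, JDN 2415946.
JDN 2415946 mod 7 = 1, and JDN 0 was a Monday, so this is a Tuesday.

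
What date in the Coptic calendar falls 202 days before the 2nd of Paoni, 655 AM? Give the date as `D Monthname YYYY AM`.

10 Hathor 655 AM

Counting 202 days back from JDN 2064174 reaches JDN 2063972, which is 10 Hathor 655 AM.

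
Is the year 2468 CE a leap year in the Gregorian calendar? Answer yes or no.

2468 is divisible by 4 and not by 100, so it is a leap year.

yes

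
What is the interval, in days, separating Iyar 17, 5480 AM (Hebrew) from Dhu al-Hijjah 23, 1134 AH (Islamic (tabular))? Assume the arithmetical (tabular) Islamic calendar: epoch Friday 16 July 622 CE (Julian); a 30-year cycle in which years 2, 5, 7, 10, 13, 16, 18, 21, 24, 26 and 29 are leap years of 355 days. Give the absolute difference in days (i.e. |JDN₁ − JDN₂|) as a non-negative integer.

862

JDN of the first date = 2349422.
JDN of the second date = 2350284.
|2350284 − 2349422| = 862.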